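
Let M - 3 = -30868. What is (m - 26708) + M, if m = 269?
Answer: -57304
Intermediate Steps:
M = -30865 (M = 3 - 30868 = -30865)
(m - 26708) + M = (269 - 26708) - 30865 = -26439 - 30865 = -57304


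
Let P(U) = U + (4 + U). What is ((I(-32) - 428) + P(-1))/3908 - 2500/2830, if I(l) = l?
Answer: -553307/552982 ≈ -1.0006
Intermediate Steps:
P(U) = 4 + 2*U
((I(-32) - 428) + P(-1))/3908 - 2500/2830 = ((-32 - 428) + (4 + 2*(-1)))/3908 - 2500/2830 = (-460 + (4 - 2))*(1/3908) - 2500*1/2830 = (-460 + 2)*(1/3908) - 250/283 = -458*1/3908 - 250/283 = -229/1954 - 250/283 = -553307/552982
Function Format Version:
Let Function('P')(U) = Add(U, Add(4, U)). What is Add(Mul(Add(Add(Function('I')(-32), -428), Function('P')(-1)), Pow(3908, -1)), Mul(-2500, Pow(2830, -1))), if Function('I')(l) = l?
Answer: Rational(-553307, 552982) ≈ -1.0006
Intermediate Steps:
Function('P')(U) = Add(4, Mul(2, U))
Add(Mul(Add(Add(Function('I')(-32), -428), Function('P')(-1)), Pow(3908, -1)), Mul(-2500, Pow(2830, -1))) = Add(Mul(Add(Add(-32, -428), Add(4, Mul(2, -1))), Pow(3908, -1)), Mul(-2500, Pow(2830, -1))) = Add(Mul(Add(-460, Add(4, -2)), Rational(1, 3908)), Mul(-2500, Rational(1, 2830))) = Add(Mul(Add(-460, 2), Rational(1, 3908)), Rational(-250, 283)) = Add(Mul(-458, Rational(1, 3908)), Rational(-250, 283)) = Add(Rational(-229, 1954), Rational(-250, 283)) = Rational(-553307, 552982)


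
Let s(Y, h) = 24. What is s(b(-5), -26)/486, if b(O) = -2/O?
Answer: 4/81 ≈ 0.049383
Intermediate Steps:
s(b(-5), -26)/486 = 24/486 = 24*(1/486) = 4/81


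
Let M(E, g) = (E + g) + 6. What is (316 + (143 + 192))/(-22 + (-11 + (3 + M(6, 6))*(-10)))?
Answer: -217/81 ≈ -2.6790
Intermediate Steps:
M(E, g) = 6 + E + g
(316 + (143 + 192))/(-22 + (-11 + (3 + M(6, 6))*(-10))) = (316 + (143 + 192))/(-22 + (-11 + (3 + (6 + 6 + 6))*(-10))) = (316 + 335)/(-22 + (-11 + (3 + 18)*(-10))) = 651/(-22 + (-11 + 21*(-10))) = 651/(-22 + (-11 - 210)) = 651/(-22 - 221) = 651/(-243) = 651*(-1/243) = -217/81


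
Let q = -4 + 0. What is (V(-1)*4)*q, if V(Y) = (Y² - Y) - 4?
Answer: 32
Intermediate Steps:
V(Y) = -4 + Y² - Y
q = -4
(V(-1)*4)*q = ((-4 + (-1)² - 1*(-1))*4)*(-4) = ((-4 + 1 + 1)*4)*(-4) = -2*4*(-4) = -8*(-4) = 32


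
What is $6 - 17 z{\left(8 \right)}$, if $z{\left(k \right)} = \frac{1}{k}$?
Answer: $\frac{31}{8} \approx 3.875$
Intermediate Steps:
$6 - 17 z{\left(8 \right)} = 6 - \frac{17}{8} = \frac{31}{8}$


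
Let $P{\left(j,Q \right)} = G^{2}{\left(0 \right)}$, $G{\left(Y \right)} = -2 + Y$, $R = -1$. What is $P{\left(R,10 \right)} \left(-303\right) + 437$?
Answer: $-775$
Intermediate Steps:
$P{\left(j,Q \right)} = 4$ ($P{\left(j,Q \right)} = \left(-2 + 0\right)^{2} = \left(-2\right)^{2} = 4$)
$P{\left(R,10 \right)} \left(-303\right) + 437 = 4 \left(-303\right) + 437 = -1212 + 437 = -775$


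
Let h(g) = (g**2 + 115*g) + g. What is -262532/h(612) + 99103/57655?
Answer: 558032149/493988040 ≈ 1.1296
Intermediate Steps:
h(g) = g**2 + 116*g
-262532/h(612) + 99103/57655 = -262532*1/(612*(116 + 612)) + 99103/57655 = -262532/(612*728) + 99103*(1/57655) = -262532/445536 + 99103/57655 = -262532*1/445536 + 99103/57655 = -65633/111384 + 99103/57655 = 558032149/493988040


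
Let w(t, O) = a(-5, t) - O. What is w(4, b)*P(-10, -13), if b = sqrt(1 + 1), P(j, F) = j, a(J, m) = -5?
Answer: 50 + 10*sqrt(2) ≈ 64.142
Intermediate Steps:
b = sqrt(2) ≈ 1.4142
w(t, O) = -5 - O
w(4, b)*P(-10, -13) = (-5 - sqrt(2))*(-10) = 50 + 10*sqrt(2)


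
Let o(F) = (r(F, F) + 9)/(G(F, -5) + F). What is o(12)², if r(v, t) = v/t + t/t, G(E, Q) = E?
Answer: 121/576 ≈ 0.21007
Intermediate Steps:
r(v, t) = 1 + v/t (r(v, t) = v/t + 1 = 1 + v/t)
o(F) = 11/(2*F) (o(F) = ((F + F)/F + 9)/(F + F) = ((2*F)/F + 9)/((2*F)) = (2 + 9)*(1/(2*F)) = 11*(1/(2*F)) = 11/(2*F))
o(12)² = ((11/2)/12)² = ((11/2)*(1/12))² = (11/24)² = 121/576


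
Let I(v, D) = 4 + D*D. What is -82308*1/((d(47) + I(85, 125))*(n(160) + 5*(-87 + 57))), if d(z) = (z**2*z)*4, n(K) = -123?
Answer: 27436/39213811 ≈ 0.00069965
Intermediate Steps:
I(v, D) = 4 + D**2
d(z) = 4*z**3 (d(z) = z**3*4 = 4*z**3)
-82308*1/((d(47) + I(85, 125))*(n(160) + 5*(-87 + 57))) = -82308*1/((-123 + 5*(-87 + 57))*(4*47**3 + (4 + 125**2))) = -82308*1/((-123 + 5*(-30))*(4*103823 + (4 + 15625))) = -82308*1/((-123 - 150)*(415292 + 15629)) = -82308/((-273*430921)) = -82308/(-117641433) = -82308*(-1/117641433) = 27436/39213811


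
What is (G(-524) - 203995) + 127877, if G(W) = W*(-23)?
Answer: -64066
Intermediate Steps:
G(W) = -23*W
(G(-524) - 203995) + 127877 = (-23*(-524) - 203995) + 127877 = (12052 - 203995) + 127877 = -191943 + 127877 = -64066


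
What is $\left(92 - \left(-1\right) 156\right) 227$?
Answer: $56296$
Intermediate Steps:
$\left(92 - \left(-1\right) 156\right) 227 = \left(92 - -156\right) 227 = \left(92 + 156\right) 227 = 248 \cdot 227 = 56296$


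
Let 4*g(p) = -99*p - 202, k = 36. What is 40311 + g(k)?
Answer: 78739/2 ≈ 39370.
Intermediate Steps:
g(p) = -101/2 - 99*p/4 (g(p) = (-99*p - 202)/4 = (-202 - 99*p)/4 = -101/2 - 99*p/4)
40311 + g(k) = 40311 + (-101/2 - 99/4*36) = 40311 + (-101/2 - 891) = 40311 - 1883/2 = 78739/2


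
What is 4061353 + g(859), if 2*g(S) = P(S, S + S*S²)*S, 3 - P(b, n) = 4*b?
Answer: 5173759/2 ≈ 2.5869e+6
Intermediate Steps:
P(b, n) = 3 - 4*b
g(S) = S*(3 - 4*S)/2 (g(S) = ((3 - 4*S)*S)/2 = (S*(3 - 4*S))/2 = S*(3 - 4*S)/2)
4061353 + g(859) = 4061353 + (½)*859*(3 - 4*859) = 4061353 + (½)*859*(3 - 3436) = 4061353 + (½)*859*(-3433) = 4061353 - 2948947/2 = 5173759/2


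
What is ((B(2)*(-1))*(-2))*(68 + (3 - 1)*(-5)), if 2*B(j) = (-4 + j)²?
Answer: 232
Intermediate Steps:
B(j) = (-4 + j)²/2
((B(2)*(-1))*(-2))*(68 + (3 - 1)*(-5)) = ((((-4 + 2)²/2)*(-1))*(-2))*(68 + (3 - 1)*(-5)) = ((((½)*(-2)²)*(-1))*(-2))*(68 + 2*(-5)) = ((((½)*4)*(-1))*(-2))*(68 - 10) = ((2*(-1))*(-2))*58 = -2*(-2)*58 = 4*58 = 232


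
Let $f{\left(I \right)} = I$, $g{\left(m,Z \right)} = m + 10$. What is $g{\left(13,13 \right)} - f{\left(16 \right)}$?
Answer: $7$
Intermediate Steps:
$g{\left(m,Z \right)} = 10 + m$
$g{\left(13,13 \right)} - f{\left(16 \right)} = \left(10 + 13\right) - 16 = 23 - 16 = 7$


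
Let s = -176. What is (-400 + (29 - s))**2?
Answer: 38025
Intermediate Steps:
(-400 + (29 - s))**2 = (-400 + (29 - 1*(-176)))**2 = (-400 + (29 + 176))**2 = (-400 + 205)**2 = (-195)**2 = 38025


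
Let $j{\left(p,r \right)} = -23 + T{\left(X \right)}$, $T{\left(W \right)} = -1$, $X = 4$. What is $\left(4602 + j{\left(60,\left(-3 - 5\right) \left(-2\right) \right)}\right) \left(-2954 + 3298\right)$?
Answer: $1574832$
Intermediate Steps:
$j{\left(p,r \right)} = -24$ ($j{\left(p,r \right)} = -23 - 1 = -24$)
$\left(4602 + j{\left(60,\left(-3 - 5\right) \left(-2\right) \right)}\right) \left(-2954 + 3298\right) = \left(4602 - 24\right) \left(-2954 + 3298\right) = 4578 \cdot 344 = 1574832$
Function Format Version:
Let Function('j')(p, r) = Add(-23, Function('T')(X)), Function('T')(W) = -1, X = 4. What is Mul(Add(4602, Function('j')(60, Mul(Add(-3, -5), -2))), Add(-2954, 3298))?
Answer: 1574832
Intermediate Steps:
Function('j')(p, r) = -24 (Function('j')(p, r) = Add(-23, -1) = -24)
Mul(Add(4602, Function('j')(60, Mul(Add(-3, -5), -2))), Add(-2954, 3298)) = Mul(Add(4602, -24), Add(-2954, 3298)) = Mul(4578, 344) = 1574832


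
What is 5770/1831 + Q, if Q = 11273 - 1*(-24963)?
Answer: 66353886/1831 ≈ 36239.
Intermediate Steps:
Q = 36236 (Q = 11273 + 24963 = 36236)
5770/1831 + Q = 5770/1831 + 36236 = 66353886/1831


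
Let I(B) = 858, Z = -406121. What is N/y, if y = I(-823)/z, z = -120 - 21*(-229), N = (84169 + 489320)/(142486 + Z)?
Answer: -896363307/75399610 ≈ -11.888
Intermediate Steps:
N = -573489/263635 (N = (84169 + 489320)/(142486 - 406121) = 573489/(-263635) = 573489*(-1/263635) = -573489/263635 ≈ -2.1753)
z = 4689 (z = -120 + 4809 = 4689)
y = 286/1563 (y = 858/4689 = 858*(1/4689) = 286/1563 ≈ 0.18298)
N/y = -573489/(263635*286/1563) = -573489/263635*1563/286 = -896363307/75399610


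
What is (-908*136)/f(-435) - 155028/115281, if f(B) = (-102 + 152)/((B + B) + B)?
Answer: 619257917188/192135 ≈ 3.2230e+6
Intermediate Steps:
f(B) = 50/(3*B) (f(B) = 50/(2*B + B) = 50/((3*B)) = 50*(1/(3*B)) = 50/(3*B))
(-908*136)/f(-435) - 155028/115281 = (-908*136)/(((50/3)/(-435))) - 155028/115281 = -123488/((50/3)*(-1/435)) - 155028*1/115281 = -123488/(-10/261) - 51676/38427 = -123488*(-261/10) - 51676/38427 = 16115184/5 - 51676/38427 = 619257917188/192135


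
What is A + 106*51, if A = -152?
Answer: 5254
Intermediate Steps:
A + 106*51 = -152 + 106*51 = -152 + 5406 = 5254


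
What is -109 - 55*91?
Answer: -5114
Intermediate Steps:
-109 - 55*91 = -109 - 5005 = -5114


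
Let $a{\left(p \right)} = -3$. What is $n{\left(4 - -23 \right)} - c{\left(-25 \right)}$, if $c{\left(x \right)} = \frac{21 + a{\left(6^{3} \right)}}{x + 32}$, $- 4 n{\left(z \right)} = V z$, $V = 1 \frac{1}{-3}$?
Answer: $- \frac{9}{28} \approx -0.32143$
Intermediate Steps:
$V = - \frac{1}{3}$ ($V = 1 \left(- \frac{1}{3}\right) = - \frac{1}{3} \approx -0.33333$)
$n{\left(z \right)} = \frac{z}{12}$ ($n{\left(z \right)} = - \frac{\left(- \frac{1}{3}\right) z}{4} = \frac{z}{12}$)
$c{\left(x \right)} = \frac{18}{32 + x}$ ($c{\left(x \right)} = \frac{21 - 3}{x + 32} = \frac{18}{32 + x}$)
$n{\left(4 - -23 \right)} - c{\left(-25 \right)} = \frac{4 - -23}{12} - \frac{18}{32 - 25} = \frac{4 + 23}{12} - \frac{18}{7} = \frac{1}{12} \cdot 27 - 18 \cdot \frac{1}{7} = \frac{9}{4} - \frac{18}{7} = - \frac{9}{28}$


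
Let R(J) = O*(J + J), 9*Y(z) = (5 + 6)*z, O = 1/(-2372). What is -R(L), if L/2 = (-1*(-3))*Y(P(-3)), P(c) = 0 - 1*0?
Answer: 0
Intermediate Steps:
O = -1/2372 ≈ -0.00042159
P(c) = 0 (P(c) = 0 + 0 = 0)
Y(z) = 11*z/9 (Y(z) = ((5 + 6)*z)/9 = (11*z)/9 = 11*z/9)
L = 0 (L = 2*((-1*(-3))*((11/9)*0)) = 2*(3*0) = 2*0 = 0)
R(J) = -J/1186 (R(J) = -(J + J)/2372 = -J/1186)
-R(L) = -(-1)*0/1186 = -1*0 = 0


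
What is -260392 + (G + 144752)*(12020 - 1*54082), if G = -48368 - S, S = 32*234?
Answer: -3739403944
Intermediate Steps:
S = 7488
G = -55856 (G = -48368 - 1*7488 = -48368 - 7488 = -55856)
-260392 + (G + 144752)*(12020 - 1*54082) = -260392 + (-55856 + 144752)*(12020 - 1*54082) = -260392 + 88896*(12020 - 54082) = -260392 + 88896*(-42062) = -260392 - 3739143552 = -3739403944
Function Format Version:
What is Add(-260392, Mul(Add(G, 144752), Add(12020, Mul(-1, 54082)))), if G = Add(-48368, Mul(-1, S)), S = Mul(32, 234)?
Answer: -3739403944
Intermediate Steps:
S = 7488
G = -55856 (G = Add(-48368, Mul(-1, 7488)) = Add(-48368, -7488) = -55856)
Add(-260392, Mul(Add(G, 144752), Add(12020, Mul(-1, 54082)))) = Add(-260392, Mul(Add(-55856, 144752), Add(12020, Mul(-1, 54082)))) = Add(-260392, Mul(88896, Add(12020, -54082))) = Add(-260392, Mul(88896, -42062)) = Add(-260392, -3739143552) = -3739403944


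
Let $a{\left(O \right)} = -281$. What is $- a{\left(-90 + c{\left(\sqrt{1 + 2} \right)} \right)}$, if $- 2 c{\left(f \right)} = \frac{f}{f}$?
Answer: $281$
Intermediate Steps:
$c{\left(f \right)} = - \frac{1}{2}$ ($c{\left(f \right)} = - \frac{f \frac{1}{f}}{2} = \left(- \frac{1}{2}\right) 1 = - \frac{1}{2}$)
$- a{\left(-90 + c{\left(\sqrt{1 + 2} \right)} \right)} = \left(-1\right) \left(-281\right) = 281$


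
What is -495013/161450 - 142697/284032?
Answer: -81818981533/22928483200 ≈ -3.5684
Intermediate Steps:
-495013/161450 - 142697/284032 = -81818981533/22928483200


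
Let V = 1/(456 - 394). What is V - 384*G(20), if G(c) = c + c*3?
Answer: -1904639/62 ≈ -30720.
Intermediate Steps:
G(c) = 4*c (G(c) = c + 3*c = 4*c)
V = 1/62 ≈ 0.016129
V - 384*G(20) = 1/62 - 1536*20 = 1/62 - 384*80 = 1/62 - 30720 = -1904639/62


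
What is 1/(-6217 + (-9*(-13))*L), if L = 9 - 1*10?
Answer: -1/6334 ≈ -0.00015788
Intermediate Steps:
L = -1 (L = 9 - 10 = -1)
1/(-6217 + (-9*(-13))*L) = 1/(-6217 - 9*(-13)*(-1)) = 1/(-6217 + 117*(-1)) = 1/(-6217 - 117) = 1/(-6334) = -1/6334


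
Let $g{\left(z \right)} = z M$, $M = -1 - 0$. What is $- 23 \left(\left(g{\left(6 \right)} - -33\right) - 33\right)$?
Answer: $138$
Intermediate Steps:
$M = -1$ ($M = -1 + 0 = -1$)
$g{\left(z \right)} = - z$ ($g{\left(z \right)} = z \left(-1\right) = - z$)
$- 23 \left(\left(g{\left(6 \right)} - -33\right) - 33\right) = - 23 \left(\left(\left(-1\right) 6 - -33\right) - 33\right) = - 23 \left(\left(-6 + 33\right) - 33\right) = - 23 \left(27 - 33\right) = \left(-23\right) \left(-6\right) = 138$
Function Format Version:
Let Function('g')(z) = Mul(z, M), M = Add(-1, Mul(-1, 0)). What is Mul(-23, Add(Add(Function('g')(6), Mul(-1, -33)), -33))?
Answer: 138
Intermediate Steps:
M = -1 (M = Add(-1, 0) = -1)
Function('g')(z) = Mul(-1, z) (Function('g')(z) = Mul(z, -1) = Mul(-1, z))
Mul(-23, Add(Add(Function('g')(6), Mul(-1, -33)), -33)) = Mul(-23, Add(Add(Mul(-1, 6), Mul(-1, -33)), -33)) = Mul(-23, Add(Add(-6, 33), -33)) = Mul(-23, Add(27, -33)) = Mul(-23, -6) = 138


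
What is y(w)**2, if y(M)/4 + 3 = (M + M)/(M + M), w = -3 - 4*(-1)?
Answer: 64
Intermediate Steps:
w = 1 (w = -3 + 4 = 1)
y(M) = -8 (y(M) = -12 + 4*((M + M)/(M + M)) = -12 + 4*((2*M)/((2*M))) = -12 + 4*((2*M)*(1/(2*M))) = -12 + 4*1 = -12 + 4 = -8)
y(w)**2 = (-8)**2 = 64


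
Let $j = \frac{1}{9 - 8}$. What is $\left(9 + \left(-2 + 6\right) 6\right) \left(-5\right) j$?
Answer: $-165$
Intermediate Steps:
$j = 1$ ($j = 1^{-1} = 1$)
$\left(9 + \left(-2 + 6\right) 6\right) \left(-5\right) j = \left(9 + \left(-2 + 6\right) 6\right) \left(-5\right) 1 = \left(9 + 4 \cdot 6\right) \left(-5\right) 1 = \left(9 + 24\right) \left(-5\right) 1 = 33 \left(-5\right) 1 = \left(-165\right) 1 = -165$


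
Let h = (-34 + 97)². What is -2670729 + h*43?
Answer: -2500062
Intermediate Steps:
h = 3969 (h = 63² = 3969)
-2670729 + h*43 = -2670729 + 3969*43 = -2670729 + 170667 = -2500062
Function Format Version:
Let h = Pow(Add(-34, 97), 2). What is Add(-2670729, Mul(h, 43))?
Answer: -2500062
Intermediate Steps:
h = 3969 (h = Pow(63, 2) = 3969)
Add(-2670729, Mul(h, 43)) = Add(-2670729, Mul(3969, 43)) = Add(-2670729, 170667) = -2500062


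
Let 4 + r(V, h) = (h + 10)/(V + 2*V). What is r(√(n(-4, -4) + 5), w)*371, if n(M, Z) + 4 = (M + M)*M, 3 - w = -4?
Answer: -1484 + 6307*√33/99 ≈ -1118.0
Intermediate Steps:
w = 7 (w = 3 - 1*(-4) = 3 + 4 = 7)
n(M, Z) = -4 + 2*M² (n(M, Z) = -4 + (M + M)*M = -4 + (2*M)*M = -4 + 2*M²)
r(V, h) = -4 + (10 + h)/(3*V) (r(V, h) = -4 + (h + 10)/(V + 2*V) = -4 + (10 + h)/((3*V)) = -4 + (10 + h)*(1/(3*V)) = -4 + (10 + h)/(3*V))
r(√(n(-4, -4) + 5), w)*371 = ((10 + 7 - 12*√((-4 + 2*(-4)²) + 5))/(3*(√((-4 + 2*(-4)²) + 5))))*371 = ((10 + 7 - 12*√((-4 + 2*16) + 5))/(3*(√((-4 + 2*16) + 5))))*371 = ((10 + 7 - 12*√((-4 + 32) + 5))/(3*(√((-4 + 32) + 5))))*371 = ((10 + 7 - 12*√(28 + 5))/(3*(√(28 + 5))))*371 = ((10 + 7 - 12*√33)/(3*(√33)))*371 = ((√33/33)*(17 - 12*√33)/3)*371 = (√33*(17 - 12*√33)/99)*371 = 371*√33*(17 - 12*√33)/99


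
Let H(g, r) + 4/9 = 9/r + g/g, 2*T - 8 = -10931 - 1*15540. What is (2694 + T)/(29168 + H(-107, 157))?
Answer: -1191159/3297220 ≈ -0.36126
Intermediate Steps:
T = -26463/2 (T = 4 + (-10931 - 1*15540)/2 = 4 + (-10931 - 15540)/2 = 4 + (½)*(-26471) = 4 - 26471/2 = -26463/2 ≈ -13232.)
H(g, r) = 5/9 + 9/r (H(g, r) = -4/9 + (9/r + g/g) = -4/9 + (9/r + 1) = -4/9 + (1 + 9/r) = 5/9 + 9/r)
(2694 + T)/(29168 + H(-107, 157)) = (2694 - 26463/2)/(29168 + (5/9 + 9/157)) = -21075/(2*(29168 + (5/9 + 9*(1/157)))) = -21075/(2*(29168 + (5/9 + 9/157))) = -21075/(2*(29168 + 866/1413)) = -21075/(2*41215250/1413) = -21075/2*1413/41215250 = -1191159/3297220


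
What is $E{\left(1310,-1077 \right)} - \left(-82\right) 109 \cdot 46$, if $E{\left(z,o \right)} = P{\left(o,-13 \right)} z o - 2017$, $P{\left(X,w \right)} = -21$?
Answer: $30037401$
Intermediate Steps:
$E{\left(z,o \right)} = -2017 - 21 o z$ ($E{\left(z,o \right)} = - 21 z o - 2017 = - 21 o z - 2017 = -2017 - 21 o z$)
$E{\left(1310,-1077 \right)} - \left(-82\right) 109 \cdot 46 = \left(-2017 - \left(-22617\right) 1310\right) - \left(-82\right) 109 \cdot 46 = \left(-2017 + 29628270\right) - \left(-8938\right) 46 = 29626253 - -411148 = 29626253 + 411148 = 30037401$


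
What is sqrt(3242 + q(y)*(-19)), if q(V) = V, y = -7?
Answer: 15*sqrt(15) ≈ 58.095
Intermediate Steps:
sqrt(3242 + q(y)*(-19)) = sqrt(3242 - 7*(-19)) = sqrt(3242 + 133) = sqrt(3375) = 15*sqrt(15)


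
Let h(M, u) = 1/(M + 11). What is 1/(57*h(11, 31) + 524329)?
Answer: 22/11535295 ≈ 1.9072e-6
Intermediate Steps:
h(M, u) = 1/(11 + M)
1/(57*h(11, 31) + 524329) = 1/(57/(11 + 11) + 524329) = 1/(57/22 + 524329) = 1/(11535295/22) = 22/11535295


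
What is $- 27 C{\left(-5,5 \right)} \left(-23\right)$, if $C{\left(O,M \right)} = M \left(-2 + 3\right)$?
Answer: $3105$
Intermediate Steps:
$C{\left(O,M \right)} = M$ ($C{\left(O,M \right)} = M 1 = M$)
$- 27 C{\left(-5,5 \right)} \left(-23\right) = \left(-27\right) 5 \left(-23\right) = \left(-135\right) \left(-23\right) = 3105$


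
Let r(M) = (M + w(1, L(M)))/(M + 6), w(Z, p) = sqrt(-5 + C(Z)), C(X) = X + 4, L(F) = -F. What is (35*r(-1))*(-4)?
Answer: 28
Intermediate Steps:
C(X) = 4 + X
w(Z, p) = sqrt(-1 + Z) (w(Z, p) = sqrt(-5 + (4 + Z)) = sqrt(-1 + Z))
r(M) = M/(6 + M) (r(M) = (M + sqrt(-1 + 1))/(M + 6) = (M + sqrt(0))/(6 + M) = (M + 0)/(6 + M) = M/(6 + M))
(35*r(-1))*(-4) = (35*(-1/(6 - 1)))*(-4) = (35*(-1/5))*(-4) = -7*(-4) = 28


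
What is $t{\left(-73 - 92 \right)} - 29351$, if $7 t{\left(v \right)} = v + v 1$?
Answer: $- \frac{205787}{7} \approx -29398.0$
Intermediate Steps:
$t{\left(v \right)} = \frac{2 v}{7}$ ($t{\left(v \right)} = \frac{v + v 1}{7} = \frac{v + v}{7} = \frac{2 v}{7}$)
$t{\left(-73 - 92 \right)} - 29351 = \frac{2 \left(-73 - 92\right)}{7} - 29351 = \frac{2}{7} \left(-165\right) - 29351 = - \frac{330}{7} - 29351 = - \frac{205787}{7}$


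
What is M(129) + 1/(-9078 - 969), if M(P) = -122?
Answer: -1225735/10047 ≈ -122.00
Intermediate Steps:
M(129) + 1/(-9078 - 969) = -122 + 1/(-9078 - 969) = -122 + 1/(-10047) = -122 - 1/10047 = -1225735/10047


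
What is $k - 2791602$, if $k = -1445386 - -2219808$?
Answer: $-2017180$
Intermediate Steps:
$k = 774422$ ($k = -1445386 + 2219808 = 774422$)
$k - 2791602 = 774422 - 2791602 = -2017180$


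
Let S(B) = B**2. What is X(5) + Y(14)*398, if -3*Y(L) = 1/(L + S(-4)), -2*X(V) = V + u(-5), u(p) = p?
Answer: -199/45 ≈ -4.4222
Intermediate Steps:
X(V) = 5/2 - V/2 (X(V) = -(V - 5)/2 = -(-5 + V)/2 = 5/2 - V/2)
Y(L) = -1/(3*(16 + L)) (Y(L) = -1/(3*(L + (-4)**2)) = -1/(3*(L + 16)) = -1/(3*(16 + L)))
X(5) + Y(14)*398 = (5/2 - 1/2*5) - 1/(48 + 3*14)*398 = (5/2 - 5/2) - 1/(48 + 42)*398 = 0 - 1/90*398 = 0 - 199/45 = -199/45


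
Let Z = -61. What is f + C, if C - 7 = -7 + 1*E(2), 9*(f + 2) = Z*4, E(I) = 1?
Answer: -253/9 ≈ -28.111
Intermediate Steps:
f = -262/9 (f = -2 + (-61*4)/9 = -2 + (⅑)*(-244) = -2 - 244/9 = -262/9 ≈ -29.111)
C = 1 (C = 7 + (-7 + 1*1) = 7 + (-7 + 1) = 7 - 6 = 1)
f + C = -262/9 + 1 = -253/9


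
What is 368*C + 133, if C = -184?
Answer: -67579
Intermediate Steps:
368*C + 133 = 368*(-184) + 133 = -67712 + 133 = -67579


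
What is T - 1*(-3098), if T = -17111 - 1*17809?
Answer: -31822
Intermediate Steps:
T = -34920 (T = -17111 - 17809 = -34920)
T - 1*(-3098) = -34920 - 1*(-3098) = -34920 + 3098 = -31822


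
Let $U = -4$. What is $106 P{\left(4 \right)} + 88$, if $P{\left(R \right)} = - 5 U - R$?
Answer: $1784$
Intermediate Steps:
$P{\left(R \right)} = 20 - R$ ($P{\left(R \right)} = \left(-5\right) \left(-4\right) - R = 20 - R$)
$106 P{\left(4 \right)} + 88 = 106 \left(20 - 4\right) + 88 = 106 \cdot 16 + 88 = 1696 + 88 = 1784$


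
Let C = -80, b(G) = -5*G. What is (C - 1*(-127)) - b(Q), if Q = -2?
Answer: 37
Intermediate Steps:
(C - 1*(-127)) - b(Q) = (-80 - 1*(-127)) - (-5)*(-2) = (-80 + 127) - 1*10 = 47 - 10 = 37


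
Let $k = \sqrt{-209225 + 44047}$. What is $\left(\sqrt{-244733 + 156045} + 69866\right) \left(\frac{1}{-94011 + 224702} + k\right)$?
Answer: $\frac{2 \left(1 + 130691 i \sqrt{165178}\right) \left(34933 + 2 i \sqrt{5543}\right)}{130691} \approx -1.2103 \cdot 10^{5} + 2.8395 \cdot 10^{7} i$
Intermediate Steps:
$k = i \sqrt{165178}$ ($k = \sqrt{-165178} = i \sqrt{165178} \approx 406.42 i$)
$\left(\sqrt{-244733 + 156045} + 69866\right) \left(\frac{1}{-94011 + 224702} + k\right) = \left(\sqrt{-244733 + 156045} + 69866\right) \left(\frac{1}{-94011 + 224702} + i \sqrt{165178}\right) = \left(\sqrt{-88688} + 69866\right) \left(\frac{1}{130691} + i \sqrt{165178}\right) = \left(4 i \sqrt{5543} + 69866\right) \left(\frac{1}{130691} + i \sqrt{165178}\right) = \left(69866 + 4 i \sqrt{5543}\right) \left(\frac{1}{130691} + i \sqrt{165178}\right)$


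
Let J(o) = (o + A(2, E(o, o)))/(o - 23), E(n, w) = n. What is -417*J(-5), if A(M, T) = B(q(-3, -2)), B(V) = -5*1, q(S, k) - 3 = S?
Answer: -2085/14 ≈ -148.93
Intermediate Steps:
q(S, k) = 3 + S
B(V) = -5
A(M, T) = -5
J(o) = (-5 + o)/(-23 + o) (J(o) = (o - 5)/(o - 23) = (-5 + o)/(-23 + o))
-417*J(-5) = -417*(-5 - 5)/(-23 - 5) = -417*(-10)/(-28) = -(-417)*(-10)/28 = -417*5/14 = -2085/14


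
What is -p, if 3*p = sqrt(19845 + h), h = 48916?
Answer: -sqrt(68761)/3 ≈ -87.408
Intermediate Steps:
p = sqrt(68761)/3 (p = sqrt(19845 + 48916)/3 = sqrt(68761)/3 ≈ 87.408)
-p = -sqrt(68761)/3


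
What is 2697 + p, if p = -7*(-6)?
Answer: 2739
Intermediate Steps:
p = 42
2697 + p = 2697 + 42 = 2739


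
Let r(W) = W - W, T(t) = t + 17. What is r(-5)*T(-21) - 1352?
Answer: -1352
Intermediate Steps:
T(t) = 17 + t
r(W) = 0
r(-5)*T(-21) - 1352 = 0*(17 - 21) - 1352 = 0*(-4) - 1352 = 0 - 1352 = -1352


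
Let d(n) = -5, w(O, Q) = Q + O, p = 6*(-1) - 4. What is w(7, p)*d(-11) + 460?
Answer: 475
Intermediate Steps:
p = -10 (p = -6 - 4 = -10)
w(O, Q) = O + Q
w(7, p)*d(-11) + 460 = (7 - 10)*(-5) + 460 = -3*(-5) + 460 = 15 + 460 = 475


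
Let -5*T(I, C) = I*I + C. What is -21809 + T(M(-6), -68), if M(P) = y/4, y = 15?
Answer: -1743857/80 ≈ -21798.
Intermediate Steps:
M(P) = 15/4
T(I, C) = -C/5 - I²/5 (T(I, C) = -(I*I + C)/5 = -(I² + C)/5 = -(C + I²)/5 = -C/5 - I²/5)
-21809 + T(M(-6), -68) = -21809 + (-⅕*(-68) - (15/4)²/5) = -21809 + (68/5 - ⅕*225/16) = -21809 + (68/5 - 45/16) = -21809 + 863/80 = -1743857/80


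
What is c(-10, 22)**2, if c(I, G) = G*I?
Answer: 48400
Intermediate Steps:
c(-10, 22)**2 = (22*(-10))**2 = (-220)**2 = 48400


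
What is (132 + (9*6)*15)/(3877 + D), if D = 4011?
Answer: 471/3944 ≈ 0.11942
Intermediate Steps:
(132 + (9*6)*15)/(3877 + D) = (132 + (9*6)*15)/(3877 + 4011) = (132 + 54*15)/7888 = (132 + 810)*(1/7888) = 942*(1/7888) = 471/3944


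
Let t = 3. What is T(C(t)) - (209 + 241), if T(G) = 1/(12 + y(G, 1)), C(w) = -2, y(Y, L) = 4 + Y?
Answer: -6299/14 ≈ -449.93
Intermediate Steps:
T(G) = 1/(16 + G) (T(G) = 1/(12 + (4 + G)) = 1/(16 + G))
T(C(t)) - (209 + 241) = 1/(16 - 2) - (209 + 241) = 1/14 - 1*450 = 1/14 - 450 = -6299/14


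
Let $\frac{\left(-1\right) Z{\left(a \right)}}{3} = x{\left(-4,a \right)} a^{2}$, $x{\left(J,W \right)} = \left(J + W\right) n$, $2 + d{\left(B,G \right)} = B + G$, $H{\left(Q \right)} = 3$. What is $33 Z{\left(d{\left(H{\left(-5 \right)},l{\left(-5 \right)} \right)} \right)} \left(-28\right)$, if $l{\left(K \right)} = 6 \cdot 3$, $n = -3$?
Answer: $-45031140$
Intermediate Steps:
$l{\left(K \right)} = 18$
$d{\left(B,G \right)} = -2 + B + G$ ($d{\left(B,G \right)} = -2 + \left(B + G\right) = -2 + B + G$)
$x{\left(J,W \right)} = - 3 J - 3 W$ ($x{\left(J,W \right)} = \left(J + W\right) \left(-3\right) = - 3 J - 3 W$)
$Z{\left(a \right)} = - 3 a^{2} \left(12 - 3 a\right)$ ($Z{\left(a \right)} = - 3 \left(\left(-3\right) \left(-4\right) - 3 a\right) a^{2} = - 3 \left(12 - 3 a\right) a^{2} = - 3 a^{2} \left(12 - 3 a\right)$)
$33 Z{\left(d{\left(H{\left(-5 \right)},l{\left(-5 \right)} \right)} \right)} \left(-28\right) = 33 \cdot 9 \left(-2 + 3 + 18\right)^{2} \left(-4 + \left(-2 + 3 + 18\right)\right) \left(-28\right) = 33 \cdot 9 \cdot 19^{2} \left(-4 + 19\right) \left(-28\right) = 33 \cdot 9 \cdot 361 \cdot 15 \left(-28\right) = 33 \cdot 48735 \left(-28\right) = 1608255 \left(-28\right) = -45031140$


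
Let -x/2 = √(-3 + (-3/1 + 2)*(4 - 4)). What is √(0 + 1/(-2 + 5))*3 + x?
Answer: √3*(1 - 2*I) ≈ 1.732 - 3.4641*I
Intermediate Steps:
x = -2*I*√3 (x = -2*√(-3 + (-3/1 + 2)*(4 - 4)) = -2*√(-3 + (-3*1 + 2)*0) = -2*√(-3 + (-3 + 2)*0) = -2*√(-3 - 1*0) = -2*√(-3 + 0) = -2*I*√3 ≈ -3.4641*I)
√(0 + 1/(-2 + 5))*3 + x = √(0 + 1/(-2 + 5))*3 - 2*I*√3 = √(0 + 1/3)*3 - 2*I*√3 = √(0 + ⅓)*3 - 2*I*√3 = √(⅓)*3 - 2*I*√3 = (√3/3)*3 - 2*I*√3 = √3 - 2*I*√3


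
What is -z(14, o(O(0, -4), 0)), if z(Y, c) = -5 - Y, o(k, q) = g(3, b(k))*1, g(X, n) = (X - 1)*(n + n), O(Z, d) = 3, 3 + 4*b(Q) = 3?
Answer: 19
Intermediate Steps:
b(Q) = 0 (b(Q) = -3/4 + (1/4)*3 = -3/4 + 3/4 = 0)
g(X, n) = 2*n*(-1 + X) (g(X, n) = (-1 + X)*(2*n) = 2*n*(-1 + X))
o(k, q) = 0 (o(k, q) = (2*0*(-1 + 3))*1 = (2*0*2)*1 = 0*1 = 0)
-z(14, o(O(0, -4), 0)) = -(-5 - 1*14) = -(-5 - 14) = -1*(-19) = 19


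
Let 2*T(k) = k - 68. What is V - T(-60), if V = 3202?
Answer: 3266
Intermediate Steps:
T(k) = -34 + k/2 (T(k) = (k - 68)/2 = (-68 + k)/2 = -34 + k/2)
V - T(-60) = 3202 - (-34 + (½)*(-60)) = 3202 - (-34 - 30) = 3202 - 1*(-64) = 3202 + 64 = 3266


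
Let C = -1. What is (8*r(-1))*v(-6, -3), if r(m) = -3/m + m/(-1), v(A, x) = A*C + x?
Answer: 96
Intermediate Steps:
v(A, x) = x - A (v(A, x) = A*(-1) + x = -A + x = x - A)
r(m) = -m - 3/m (r(m) = -3/m + m*(-1) = -3/m - m = -m - 3/m)
(8*r(-1))*v(-6, -3) = (8*(-1*(-1) - 3/(-1)))*(-3 - 1*(-6)) = (8*(1 - 3*(-1)))*(-3 + 6) = (8*(1 + 3))*3 = (8*4)*3 = 32*3 = 96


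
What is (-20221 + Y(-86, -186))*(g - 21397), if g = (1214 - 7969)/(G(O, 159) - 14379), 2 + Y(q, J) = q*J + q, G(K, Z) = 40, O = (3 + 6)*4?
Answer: 1323249223164/14339 ≈ 9.2283e+7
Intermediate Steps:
O = 36 (O = 9*4 = 36)
Y(q, J) = -2 + q + J*q (Y(q, J) = -2 + (q*J + q) = -2 + (J*q + q) = -2 + (q + J*q) = -2 + q + J*q)
g = 6755/14339 (g = (1214 - 7969)/(40 - 14379) = -6755/(-14339) = -6755*(-1/14339) = 6755/14339 ≈ 0.47109)
(-20221 + Y(-86, -186))*(g - 21397) = (-20221 + (-2 - 86 - 186*(-86)))*(6755/14339 - 21397) = (-20221 + (-2 - 86 + 15996))*(-306804828/14339) = (-20221 + 15908)*(-306804828/14339) = -4313*(-306804828/14339) = 1323249223164/14339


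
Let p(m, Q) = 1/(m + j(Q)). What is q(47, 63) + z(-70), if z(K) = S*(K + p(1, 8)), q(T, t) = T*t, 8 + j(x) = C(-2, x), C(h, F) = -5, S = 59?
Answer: -14087/12 ≈ -1173.9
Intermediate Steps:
j(x) = -13 (j(x) = -8 - 5 = -13)
p(m, Q) = 1/(-13 + m) (p(m, Q) = 1/(m - 13) = 1/(-13 + m))
z(K) = -59/12 + 59*K (z(K) = 59*(K + 1/(-13 + 1)) = 59*(K + 1/(-12)) = 59*(K - 1/12) = 59*(-1/12 + K) = -59/12 + 59*K)
q(47, 63) + z(-70) = 47*63 + (-59/12 + 59*(-70)) = 2961 + (-59/12 - 4130) = 2961 - 49619/12 = -14087/12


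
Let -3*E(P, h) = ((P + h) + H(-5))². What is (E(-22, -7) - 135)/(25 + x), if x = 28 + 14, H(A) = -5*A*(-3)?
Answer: -11221/201 ≈ -55.826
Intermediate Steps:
H(A) = 15*A
x = 42
E(P, h) = -(-75 + P + h)²/3 (E(P, h) = -((P + h) + 15*(-5))²/3 = -((P + h) - 75)²/3 = -(-75 + P + h)²/3)
(E(-22, -7) - 135)/(25 + x) = (-(-75 - 22 - 7)²/3 - 135)/(25 + 42) = (-⅓*(-104)² - 135)/67 = (-⅓*10816 - 135)*(1/67) = (-10816/3 - 135)*(1/67) = -11221/3*1/67 = -11221/201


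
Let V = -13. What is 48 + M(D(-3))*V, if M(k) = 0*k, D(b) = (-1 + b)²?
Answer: 48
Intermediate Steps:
M(k) = 0
48 + M(D(-3))*V = 48 + 0*(-13) = 48 + 0 = 48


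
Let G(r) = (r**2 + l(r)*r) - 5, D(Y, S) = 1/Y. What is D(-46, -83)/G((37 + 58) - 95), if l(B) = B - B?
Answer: 1/230 ≈ 0.0043478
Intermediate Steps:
l(B) = 0
G(r) = -5 + r**2 (G(r) = (r**2 + 0*r) - 5 = (r**2 + 0) - 5 = r**2 - 5 = -5 + r**2)
D(-46, -83)/G((37 + 58) - 95) = 1/((-46)*(-5 + ((37 + 58) - 95)**2)) = -1/(46*(-5 + (95 - 95)**2)) = -1/(46*(-5 + 0**2)) = -1/(46*(-5 + 0)) = -1/46/(-5) = -1/46*(-1/5) = 1/230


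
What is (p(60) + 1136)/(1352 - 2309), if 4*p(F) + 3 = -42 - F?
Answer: -4439/3828 ≈ -1.1596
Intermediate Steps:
p(F) = -45/4 - F/4 (p(F) = -¾ + (-42 - F)/4 = -¾ + (-21/2 - F/4) = -45/4 - F/4)
(p(60) + 1136)/(1352 - 2309) = ((-45/4 - ¼*60) + 1136)/(1352 - 2309) = ((-45/4 - 15) + 1136)/(-957) = (-105/4 + 1136)*(-1/957) = (4439/4)*(-1/957) = -4439/3828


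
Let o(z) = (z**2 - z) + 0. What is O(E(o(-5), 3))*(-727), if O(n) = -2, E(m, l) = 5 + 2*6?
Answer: 1454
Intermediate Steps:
o(z) = z**2 - z
E(m, l) = 17 (E(m, l) = 5 + 12 = 17)
O(E(o(-5), 3))*(-727) = -2*(-727) = 1454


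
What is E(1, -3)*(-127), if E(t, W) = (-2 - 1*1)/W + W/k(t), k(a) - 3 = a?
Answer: -127/4 ≈ -31.750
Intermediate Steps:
k(a) = 3 + a
E(t, W) = -3/W + W/(3 + t) (E(t, W) = (-2 - 1*1)/W + W/(3 + t) = (-2 - 1)/W + W/(3 + t) = -3/W + W/(3 + t))
E(1, -3)*(-127) = (-3/(-3) - 3/(3 + 1))*(-127) = (-3*(-⅓) - 3/4)*(-127) = (1 - 3*¼)*(-127) = (1 - ¾)*(-127) = (¼)*(-127) = -127/4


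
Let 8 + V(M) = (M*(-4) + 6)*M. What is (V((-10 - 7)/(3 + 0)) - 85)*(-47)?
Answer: 108053/9 ≈ 12006.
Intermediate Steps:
V(M) = -8 + M*(6 - 4*M) (V(M) = -8 + (M*(-4) + 6)*M = -8 + (-4*M + 6)*M = -8 + (6 - 4*M)*M = -8 + M*(6 - 4*M))
(V((-10 - 7)/(3 + 0)) - 85)*(-47) = ((-8 - 4*(-10 - 7)**2/(3 + 0)**2 + 6*((-10 - 7)/(3 + 0))) - 85)*(-47) = ((-8 - 4*(-17/3)**2 + 6*(-17/3)) - 85)*(-47) = ((-8 - 4*289/9 - 34) - 85)*(-47) = ((-8 - 1156/9 - 34) - 85)*(-47) = (-1534/9 - 85)*(-47) = -2299/9*(-47) = 108053/9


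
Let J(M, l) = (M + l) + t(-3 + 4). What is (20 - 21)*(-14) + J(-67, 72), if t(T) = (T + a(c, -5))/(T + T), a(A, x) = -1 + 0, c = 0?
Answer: 19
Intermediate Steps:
a(A, x) = -1
t(T) = (-1 + T)/(2*T) (t(T) = (T - 1)/(T + T) = (-1 + T)/((2*T)) = (-1 + T)*(1/(2*T)) = (-1 + T)/(2*T))
J(M, l) = M + l (J(M, l) = (M + l) + (-1 + (-3 + 4))/(2*(-3 + 4)) = (M + l) + (1/2)*(-1 + 1)/1 = (M + l) + (1/2)*1*0 = (M + l) + 0 = M + l)
(20 - 21)*(-14) + J(-67, 72) = (20 - 21)*(-14) + (-67 + 72) = -1*(-14) + 5 = 14 + 5 = 19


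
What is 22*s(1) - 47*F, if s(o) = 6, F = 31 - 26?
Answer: -103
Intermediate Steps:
F = 5
22*s(1) - 47*F = 22*6 - 47*5 = 132 - 235 = -103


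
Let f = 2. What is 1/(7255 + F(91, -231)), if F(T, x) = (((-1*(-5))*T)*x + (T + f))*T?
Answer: -1/9548837 ≈ -1.0472e-7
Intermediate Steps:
F(T, x) = T*(2 + T + 5*T*x) (F(T, x) = (((-1*(-5))*T)*x + (T + 2))*T = ((5*T)*x + (2 + T))*T = (5*T*x + (2 + T))*T = (2 + T + 5*T*x)*T = T*(2 + T + 5*T*x))
1/(7255 + F(91, -231)) = 1/(7255 + 91*(2 + 91 + 5*91*(-231))) = 1/(7255 + 91*(2 + 91 - 105105)) = 1/(7255 + 91*(-105012)) = 1/(7255 - 9556092) = 1/(-9548837) = -1/9548837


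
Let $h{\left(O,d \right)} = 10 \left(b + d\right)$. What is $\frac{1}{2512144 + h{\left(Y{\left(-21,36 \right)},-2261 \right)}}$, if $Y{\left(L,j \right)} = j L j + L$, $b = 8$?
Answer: $\frac{1}{2489614} \approx 4.0167 \cdot 10^{-7}$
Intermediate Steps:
$Y{\left(L,j \right)} = L + L j^{2}$ ($Y{\left(L,j \right)} = L j j + L = L j^{2} + L = L + L j^{2}$)
$h{\left(O,d \right)} = 80 + 10 d$ ($h{\left(O,d \right)} = 10 \left(8 + d\right) = 80 + 10 d$)
$\frac{1}{2512144 + h{\left(Y{\left(-21,36 \right)},-2261 \right)}} = \frac{1}{2512144 + \left(80 + 10 \left(-2261\right)\right)} = \frac{1}{2512144 + \left(80 - 22610\right)} = \frac{1}{2512144 - 22530} = \frac{1}{2489614}$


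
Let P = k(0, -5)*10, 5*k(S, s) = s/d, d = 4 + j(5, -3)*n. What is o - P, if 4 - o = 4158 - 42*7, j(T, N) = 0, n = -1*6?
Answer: -7715/2 ≈ -3857.5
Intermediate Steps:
n = -6
d = 4 (d = 4 + 0*(-6) = 4 + 0 = 4)
k(S, s) = s/20 (k(S, s) = (s/4)/5 = s/20)
o = -3860 (o = 4 - (4158 - 42*7) = 4 - (4158 - 1*294) = 4 - (4158 - 294) = 4 - 1*3864 = 4 - 3864 = -3860)
P = -5/2 (P = ((1/20)*(-5))*10 = -¼*10 = -5/2 ≈ -2.5000)
o - P = -3860 - 1*(-5/2) = -3860 + 5/2 = -7715/2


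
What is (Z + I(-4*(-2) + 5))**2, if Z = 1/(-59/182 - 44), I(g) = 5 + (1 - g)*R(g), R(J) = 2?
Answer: 23548437025/65076489 ≈ 361.86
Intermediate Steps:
I(g) = 7 - 2*g (I(g) = 5 + (1 - g)*2 = 5 + (2 - 2*g) = 7 - 2*g)
Z = -182/8067 (Z = 1/(-59*1/182 - 44) = 1/(-59/182 - 44) = 1/(-8067/182) = -182/8067 ≈ -0.022561)
(Z + I(-4*(-2) + 5))**2 = (-182/8067 + (7 - 2*(-4*(-2) + 5)))**2 = (-182/8067 + (7 - 2*(8 + 5)))**2 = (-182/8067 + (7 - 2*13))**2 = (-182/8067 + (7 - 26))**2 = (-182/8067 - 19)**2 = (-153455/8067)**2 = 23548437025/65076489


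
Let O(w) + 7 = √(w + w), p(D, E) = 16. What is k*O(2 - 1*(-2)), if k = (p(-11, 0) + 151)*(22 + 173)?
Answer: -227955 + 65130*√2 ≈ -1.3585e+5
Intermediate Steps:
O(w) = -7 + √2*√w (O(w) = -7 + √(w + w) = -7 + √(2*w) = -7 + √2*√w)
k = 32565 (k = (16 + 151)*(22 + 173) = 167*195 = 32565)
k*O(2 - 1*(-2)) = 32565*(-7 + √2*√(2 - 1*(-2))) = 32565*(-7 + √2*√(2 + 2)) = 32565*(-7 + √2*√4) = 32565*(-7 + √2*2) = 32565*(-7 + 2*√2) = -227955 + 65130*√2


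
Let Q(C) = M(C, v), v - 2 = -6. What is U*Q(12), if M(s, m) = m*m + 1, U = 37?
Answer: 629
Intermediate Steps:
v = -4 (v = 2 - 6 = -4)
M(s, m) = 1 + m² (M(s, m) = m² + 1 = 1 + m²)
Q(C) = 17 (Q(C) = 1 + (-4)² = 1 + 16 = 17)
U*Q(12) = 37*17 = 629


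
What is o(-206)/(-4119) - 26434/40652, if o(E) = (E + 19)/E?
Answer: -2804652625/4311723891 ≈ -0.65047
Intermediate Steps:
o(E) = (19 + E)/E
o(-206)/(-4119) - 26434/40652 = ((19 - 206)/(-206))/(-4119) - 26434/40652 = -1/206*(-187)*(-1/4119) - 26434*1/40652 = (187/206)*(-1/4119) - 13217/20326 = -187/848514 - 13217/20326 = -2804652625/4311723891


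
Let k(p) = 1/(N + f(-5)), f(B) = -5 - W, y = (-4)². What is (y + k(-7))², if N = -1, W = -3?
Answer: 2209/9 ≈ 245.44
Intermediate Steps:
y = 16
f(B) = -2 (f(B) = -5 - 1*(-3) = -5 + 3 = -2)
k(p) = -⅓ (k(p) = 1/(-1 - 2) = 1/(-3) = -⅓)
(y + k(-7))² = (16 - ⅓)² = (47/3)² = 2209/9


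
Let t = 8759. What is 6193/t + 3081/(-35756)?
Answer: 194450429/313186804 ≈ 0.62088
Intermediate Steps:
6193/t + 3081/(-35756) = 6193/8759 + 3081/(-35756) = 6193*(1/8759) + 3081*(-1/35756) = 6193/8759 - 3081/35756 = 194450429/313186804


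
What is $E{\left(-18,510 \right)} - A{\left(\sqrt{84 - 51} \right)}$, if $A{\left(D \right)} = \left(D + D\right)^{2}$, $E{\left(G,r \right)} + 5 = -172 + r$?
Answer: $201$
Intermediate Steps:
$E{\left(G,r \right)} = -177 + r$ ($E{\left(G,r \right)} = -5 + \left(-172 + r\right) = -177 + r$)
$A{\left(D \right)} = 4 D^{2}$ ($A{\left(D \right)} = \left(2 D\right)^{2} = 4 D^{2}$)
$E{\left(-18,510 \right)} - A{\left(\sqrt{84 - 51} \right)} = \left(-177 + 510\right) - 4 \left(\sqrt{84 - 51}\right)^{2} = 333 - 4 \left(\sqrt{33}\right)^{2} = 333 - 4 \cdot 33 = 333 - 132 = 201$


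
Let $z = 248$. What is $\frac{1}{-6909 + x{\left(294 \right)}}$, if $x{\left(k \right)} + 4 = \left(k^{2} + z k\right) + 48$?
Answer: $\frac{1}{152483} \approx 6.5581 \cdot 10^{-6}$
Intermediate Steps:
$x{\left(k \right)} = 44 + k^{2} + 248 k$ ($x{\left(k \right)} = -4 + \left(\left(k^{2} + 248 k\right) + 48\right) = -4 + \left(48 + k^{2} + 248 k\right) = 44 + k^{2} + 248 k$)
$\frac{1}{-6909 + x{\left(294 \right)}} = \frac{1}{-6909 + \left(44 + 294^{2} + 248 \cdot 294\right)} = \frac{1}{-6909 + \left(44 + 86436 + 72912\right)} = \frac{1}{-6909 + 159392} = \frac{1}{152483}$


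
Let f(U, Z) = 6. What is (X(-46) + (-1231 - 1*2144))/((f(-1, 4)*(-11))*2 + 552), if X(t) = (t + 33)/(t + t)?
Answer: -310487/38640 ≈ -8.0354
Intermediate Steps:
X(t) = (33 + t)/(2*t) (X(t) = (33 + t)/((2*t)) = (33 + t)*(1/(2*t)) = (33 + t)/(2*t))
(X(-46) + (-1231 - 1*2144))/((f(-1, 4)*(-11))*2 + 552) = ((1/2)*(33 - 46)/(-46) + (-1231 - 1*2144))/((6*(-11))*2 + 552) = ((1/2)*(-1/46)*(-13) + (-1231 - 2144))/(-66*2 + 552) = (13/92 - 3375)/(-132 + 552) = -310487/92/420 = -310487/92*1/420 = -310487/38640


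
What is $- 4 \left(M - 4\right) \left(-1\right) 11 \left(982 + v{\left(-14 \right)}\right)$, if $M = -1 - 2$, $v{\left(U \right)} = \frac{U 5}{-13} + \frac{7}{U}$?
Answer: $- \frac{3951486}{13} \approx -3.0396 \cdot 10^{5}$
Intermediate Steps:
$v{\left(U \right)} = \frac{7}{U} - \frac{5 U}{13}$ ($v{\left(U \right)} = 5 U \left(- \frac{1}{13}\right) + \frac{7}{U} = - \frac{5 U}{13} + \frac{7}{U} = \frac{7}{U} - \frac{5 U}{13}$)
$M = -3$
$- 4 \left(M - 4\right) \left(-1\right) 11 \left(982 + v{\left(-14 \right)}\right) = - 4 \left(-3 - 4\right) \left(-1\right) 11 \left(982 + \left(\frac{7}{-14} - - \frac{70}{13}\right)\right) = \left(-4\right) \left(-7\right) \left(-1\right) 11 \left(982 + \left(7 \left(- \frac{1}{14}\right) + \frac{70}{13}\right)\right) = 28 \left(-1\right) 11 \left(982 + \left(- \frac{1}{2} + \frac{70}{13}\right)\right) = \left(-28\right) 11 \left(982 + \frac{127}{26}\right) = \left(-308\right) \frac{25659}{26} = - \frac{3951486}{13}$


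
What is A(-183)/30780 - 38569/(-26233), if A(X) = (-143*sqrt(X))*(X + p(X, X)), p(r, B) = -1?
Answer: 38569/26233 + 6578*I*sqrt(183)/7695 ≈ 1.4702 + 11.564*I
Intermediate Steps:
A(X) = -143*sqrt(X)*(-1 + X) (A(X) = (-143*sqrt(X))*(X - 1) = (-143*sqrt(X))*(-1 + X) = -143*sqrt(X)*(-1 + X))
A(-183)/30780 - 38569/(-26233) = (143*sqrt(-183)*(1 - 1*(-183)))/30780 - 38569/(-26233) = (143*(I*sqrt(183))*(1 + 183))*(1/30780) - 38569*(-1/26233) = (143*(I*sqrt(183))*184)*(1/30780) + 38569/26233 = (26312*I*sqrt(183))*(1/30780) + 38569/26233 = 6578*I*sqrt(183)/7695 + 38569/26233 = 38569/26233 + 6578*I*sqrt(183)/7695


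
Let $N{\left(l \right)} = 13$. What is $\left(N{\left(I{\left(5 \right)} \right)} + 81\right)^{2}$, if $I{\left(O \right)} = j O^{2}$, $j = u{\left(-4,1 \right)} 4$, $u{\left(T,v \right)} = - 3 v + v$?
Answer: $8836$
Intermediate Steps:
$u{\left(T,v \right)} = - 2 v$
$j = -8$ ($j = \left(-2\right) 1 \cdot 4 = \left(-2\right) 4 = -8$)
$I{\left(O \right)} = - 8 O^{2}$
$\left(N{\left(I{\left(5 \right)} \right)} + 81\right)^{2} = \left(13 + 81\right)^{2} = 94^{2} = 8836$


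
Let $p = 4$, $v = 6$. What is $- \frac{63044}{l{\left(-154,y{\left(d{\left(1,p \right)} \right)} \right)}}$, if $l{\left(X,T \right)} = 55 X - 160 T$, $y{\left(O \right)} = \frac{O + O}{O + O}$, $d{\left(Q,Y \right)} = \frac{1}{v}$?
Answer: $\frac{31522}{4315} \approx 7.3052$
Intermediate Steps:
$d{\left(Q,Y \right)} = \frac{1}{6}$
$y{\left(O \right)} = 1$ ($y{\left(O \right)} = \frac{2 O}{2 O} = 2 O \frac{1}{2 O} = 1$)
$l{\left(X,T \right)} = - 160 T + 55 X$
$- \frac{63044}{l{\left(-154,y{\left(d{\left(1,p \right)} \right)} \right)}} = - \frac{63044}{\left(-160\right) 1 + 55 \left(-154\right)} = - \frac{63044}{-160 - 8470} = - \frac{63044}{-8630} = \left(-63044\right) \left(- \frac{1}{8630}\right) = \frac{31522}{4315}$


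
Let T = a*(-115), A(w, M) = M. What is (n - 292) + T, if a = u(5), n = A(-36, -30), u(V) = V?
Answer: -897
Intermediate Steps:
n = -30
a = 5
T = -575 (T = 5*(-115) = -575)
(n - 292) + T = (-30 - 292) - 575 = -322 - 575 = -897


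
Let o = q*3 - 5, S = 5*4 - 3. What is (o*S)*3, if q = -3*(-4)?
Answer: 1581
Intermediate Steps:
q = 12
S = 17 (S = 20 - 3 = 17)
o = 31 (o = 12*3 - 5 = 36 - 5 = 31)
(o*S)*3 = (31*17)*3 = 527*3 = 1581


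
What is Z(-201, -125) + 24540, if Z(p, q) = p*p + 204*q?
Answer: 39441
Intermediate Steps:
Z(p, q) = p² + 204*q
Z(-201, -125) + 24540 = ((-201)² + 204*(-125)) + 24540 = (40401 - 25500) + 24540 = 14901 + 24540 = 39441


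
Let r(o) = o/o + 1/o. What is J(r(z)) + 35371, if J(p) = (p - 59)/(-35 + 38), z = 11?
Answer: 1166606/33 ≈ 35352.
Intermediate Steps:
r(o) = 1 + 1/o
J(p) = -59/3 + p/3 (J(p) = (-59 + p)/3 = (-59 + p)*(1/3) = -59/3 + p/3)
J(r(z)) + 35371 = (-59/3 + ((1 + 11)/11)/3) + 35371 = (-59/3 + ((1/11)*12)/3) + 35371 = (-59/3 + (1/3)*(12/11)) + 35371 = (-59/3 + 4/11) + 35371 = -637/33 + 35371 = 1166606/33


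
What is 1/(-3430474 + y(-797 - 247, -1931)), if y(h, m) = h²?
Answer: -1/2340538 ≈ -4.2725e-7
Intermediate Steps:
1/(-3430474 + y(-797 - 247, -1931)) = 1/(-3430474 + (-797 - 247)²) = 1/(-3430474 + (-1044)²) = 1/(-3430474 + 1089936) = 1/(-2340538) = -1/2340538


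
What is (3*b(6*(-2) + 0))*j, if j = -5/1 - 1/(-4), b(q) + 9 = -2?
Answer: 627/4 ≈ 156.75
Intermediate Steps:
b(q) = -11 (b(q) = -9 - 2 = -11)
j = -19/4 (j = -5*1 - 1*(-¼) = -5 + ¼ = -19/4 ≈ -4.7500)
(3*b(6*(-2) + 0))*j = (3*(-11))*(-19/4) = -33*(-19/4) = 627/4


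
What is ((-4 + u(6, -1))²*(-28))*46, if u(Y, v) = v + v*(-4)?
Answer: -1288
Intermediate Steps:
u(Y, v) = -3*v (u(Y, v) = v - 4*v = -3*v)
((-4 + u(6, -1))²*(-28))*46 = ((-4 - 3*(-1))²*(-28))*46 = ((-4 + 3)²*(-28))*46 = ((-1)²*(-28))*46 = (1*(-28))*46 = -28*46 = -1288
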